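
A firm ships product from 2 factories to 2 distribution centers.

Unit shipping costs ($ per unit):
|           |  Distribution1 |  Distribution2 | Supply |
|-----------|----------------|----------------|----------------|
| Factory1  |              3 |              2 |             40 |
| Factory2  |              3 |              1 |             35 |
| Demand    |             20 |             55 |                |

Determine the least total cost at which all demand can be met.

Optimal allocation:
  Factory1 to Distribution1: 20 × $3 = $60
  Factory1 to Distribution2: 20 × $2 = $40
  Factory2 to Distribution2: 35 × $1 = $35
Total = 60 + 40 + 35 = $135.

135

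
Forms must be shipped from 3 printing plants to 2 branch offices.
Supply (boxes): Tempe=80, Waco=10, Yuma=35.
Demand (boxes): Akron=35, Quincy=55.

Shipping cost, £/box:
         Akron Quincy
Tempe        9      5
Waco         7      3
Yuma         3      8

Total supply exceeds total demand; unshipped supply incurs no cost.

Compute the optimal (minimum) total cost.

Optimal allocation:
  Tempe–Quincy: 45 × £5 = £225
  Waco–Quincy: 10 × £3 = £30
  Yuma–Akron: 35 × £3 = £105
Total = 225 + 30 + 105 = £360.
(Supply check: Tempe ships 45; Waco ships 10; Yuma ships 35.)

360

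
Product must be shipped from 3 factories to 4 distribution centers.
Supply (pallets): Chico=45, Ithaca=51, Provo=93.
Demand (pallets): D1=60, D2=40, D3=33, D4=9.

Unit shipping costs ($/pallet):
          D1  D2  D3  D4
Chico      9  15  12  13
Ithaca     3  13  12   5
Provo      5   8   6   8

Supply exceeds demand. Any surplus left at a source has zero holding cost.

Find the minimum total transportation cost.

779

An optimal shipping plan:
  Ithaca to D1: 42 × $3 = $126
  Ithaca to D4: 9 × $5 = $45
  Provo to D1: 18 × $5 = $90
  Provo to D2: 40 × $8 = $320
  Provo to D3: 33 × $6 = $198
Total = 126 + 45 + 90 + 320 + 198 = $779.
(Supply check: Chico ships 0; Ithaca ships 51; Provo ships 91.)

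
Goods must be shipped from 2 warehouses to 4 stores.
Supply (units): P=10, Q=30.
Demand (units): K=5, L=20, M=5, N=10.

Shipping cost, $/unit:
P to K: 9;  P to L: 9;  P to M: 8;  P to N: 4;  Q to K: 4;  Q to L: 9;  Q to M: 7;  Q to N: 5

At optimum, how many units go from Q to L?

20

The minimum-cost plan:
  P to N: 10 × $4 = $40
  Q to K: 5 × $4 = $20
  Q to L: 20 × $9 = $180
  Q to M: 5 × $7 = $35
Total cost = $275.
So Q→L carries 20 units.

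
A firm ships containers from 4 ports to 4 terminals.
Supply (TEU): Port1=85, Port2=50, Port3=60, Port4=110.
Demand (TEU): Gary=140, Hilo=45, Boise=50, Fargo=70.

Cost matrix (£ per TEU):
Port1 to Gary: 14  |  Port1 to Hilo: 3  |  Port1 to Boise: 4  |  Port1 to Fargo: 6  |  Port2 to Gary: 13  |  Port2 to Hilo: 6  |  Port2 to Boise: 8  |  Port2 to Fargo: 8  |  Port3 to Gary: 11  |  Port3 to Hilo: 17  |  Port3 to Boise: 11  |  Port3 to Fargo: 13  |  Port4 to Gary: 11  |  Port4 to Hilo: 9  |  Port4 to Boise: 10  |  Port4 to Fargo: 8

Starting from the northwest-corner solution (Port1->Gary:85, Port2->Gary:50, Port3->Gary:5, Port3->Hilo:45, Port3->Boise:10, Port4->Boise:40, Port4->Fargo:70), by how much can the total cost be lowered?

Current plan cost = 85·14 + 50·13 + 5·11 + 45·17 + 10·11 + 40·10 + 70·8 = £3730.
Optimal plan:
  Port1–Hilo: 35 TEU
  Port1–Boise: 50 TEU
  Port2–Hilo: 10 TEU
  Port2–Fargo: 40 TEU
  Port3–Gary: 60 TEU
  Port4–Gary: 80 TEU
  Port4–Fargo: 30 TEU
Optimal cost = £2465.
Saving = 3730 − 2465 = £1265.

1265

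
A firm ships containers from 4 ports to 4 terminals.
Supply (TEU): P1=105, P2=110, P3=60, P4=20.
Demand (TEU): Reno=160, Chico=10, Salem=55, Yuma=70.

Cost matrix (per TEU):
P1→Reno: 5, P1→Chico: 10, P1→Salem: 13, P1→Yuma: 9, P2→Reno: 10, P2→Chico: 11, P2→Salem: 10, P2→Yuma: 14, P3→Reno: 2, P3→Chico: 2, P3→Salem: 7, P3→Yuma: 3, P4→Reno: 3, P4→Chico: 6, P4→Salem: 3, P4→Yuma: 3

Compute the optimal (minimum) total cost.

One minimum-cost allocation:
  P1 to Reno: 105 TEU
  P2 to Reno: 55 TEU
  P2 to Salem: 55 TEU
  P3 to Chico: 10 TEU
  P3 to Yuma: 50 TEU
  P4 to Yuma: 20 TEU
Total cost = 1855.
(Supply check: P1 ships 105; P2 ships 110; P3 ships 60; P4 ships 20.)

1855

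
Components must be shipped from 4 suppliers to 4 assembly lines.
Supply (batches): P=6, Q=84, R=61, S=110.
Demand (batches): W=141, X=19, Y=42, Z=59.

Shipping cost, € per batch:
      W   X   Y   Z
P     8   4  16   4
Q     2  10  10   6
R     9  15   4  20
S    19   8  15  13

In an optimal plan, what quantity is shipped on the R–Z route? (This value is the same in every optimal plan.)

0

The minimum-cost plan:
  P to W: 6 batches
  Q to W: 84 batches
  R to W: 19 batches
  R to Y: 42 batches
  S to W: 32 batches
  S to X: 19 batches
  S to Z: 59 batches
Total cost = €2082.
The route R→Z is not used.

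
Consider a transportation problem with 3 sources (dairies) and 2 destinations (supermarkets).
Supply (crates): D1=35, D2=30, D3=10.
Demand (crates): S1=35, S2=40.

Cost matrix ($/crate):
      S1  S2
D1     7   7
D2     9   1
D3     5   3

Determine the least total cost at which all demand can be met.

305

One minimum-cost allocation:
  D1->S1: 35 × $7 = $245
  D2->S2: 30 × $1 = $30
  D3->S2: 10 × $3 = $30
Total = 245 + 30 + 30 = $305.
(Supply check: D1 ships 35; D2 ships 30; D3 ships 10.)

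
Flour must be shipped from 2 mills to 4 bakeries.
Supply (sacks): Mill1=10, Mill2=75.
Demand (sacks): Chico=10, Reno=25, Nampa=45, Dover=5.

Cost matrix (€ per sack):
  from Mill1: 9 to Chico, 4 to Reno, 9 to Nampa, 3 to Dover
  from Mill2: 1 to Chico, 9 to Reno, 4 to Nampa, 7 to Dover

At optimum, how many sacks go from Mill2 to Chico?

10

Solving gives:
  Mill1 to Reno: 10 × €4 = €40
  Mill2 to Chico: 10 × €1 = €10
  Mill2 to Reno: 15 × €9 = €135
  Mill2 to Nampa: 45 × €4 = €180
  Mill2 to Dover: 5 × €7 = €35
Total cost = €400.
So Mill2→Chico carries 10 sacks.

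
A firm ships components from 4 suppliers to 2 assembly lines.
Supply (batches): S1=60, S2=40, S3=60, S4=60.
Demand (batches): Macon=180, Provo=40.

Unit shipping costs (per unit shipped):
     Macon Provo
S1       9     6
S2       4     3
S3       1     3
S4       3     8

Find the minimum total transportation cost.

Optimal allocation:
  S1 to Macon: 20 × 9 = 180
  S1 to Provo: 40 × 6 = 240
  S2 to Macon: 40 × 4 = 160
  S3 to Macon: 60 × 1 = 60
  S4 to Macon: 60 × 3 = 180
Total = 180 + 240 + 160 + 60 + 180 = 820.

820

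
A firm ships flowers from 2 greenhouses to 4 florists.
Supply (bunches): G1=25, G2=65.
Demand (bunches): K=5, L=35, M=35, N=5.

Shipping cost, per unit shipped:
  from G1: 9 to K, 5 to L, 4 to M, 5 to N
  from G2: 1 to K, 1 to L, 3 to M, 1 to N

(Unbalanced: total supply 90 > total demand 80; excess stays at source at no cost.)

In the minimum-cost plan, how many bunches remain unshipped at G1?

Minimum-cost shipments:
  G1→M: 15 bunches
  G2→K: 5 bunches
  G2→L: 35 bunches
  G2→M: 20 bunches
  G2→N: 5 bunches
Total cost = 165.
G1 ships 15 of its 25, leaving 10.

10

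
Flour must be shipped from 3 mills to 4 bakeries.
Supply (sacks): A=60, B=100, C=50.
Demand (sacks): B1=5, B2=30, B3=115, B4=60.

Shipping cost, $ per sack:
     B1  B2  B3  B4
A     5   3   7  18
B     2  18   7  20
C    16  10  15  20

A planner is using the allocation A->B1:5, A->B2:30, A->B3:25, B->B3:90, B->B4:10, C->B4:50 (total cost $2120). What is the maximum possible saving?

35

Current plan cost = 5·5 + 30·3 + 25·7 + 90·7 + 10·20 + 50·20 = $2120.
Optimal plan:
  A->B2: 30 sacks
  A->B3: 20 sacks
  A->B4: 10 sacks
  B->B1: 5 sacks
  B->B3: 95 sacks
  C->B4: 50 sacks
Optimal cost = $2085.
Saving = 2120 − 2085 = $35.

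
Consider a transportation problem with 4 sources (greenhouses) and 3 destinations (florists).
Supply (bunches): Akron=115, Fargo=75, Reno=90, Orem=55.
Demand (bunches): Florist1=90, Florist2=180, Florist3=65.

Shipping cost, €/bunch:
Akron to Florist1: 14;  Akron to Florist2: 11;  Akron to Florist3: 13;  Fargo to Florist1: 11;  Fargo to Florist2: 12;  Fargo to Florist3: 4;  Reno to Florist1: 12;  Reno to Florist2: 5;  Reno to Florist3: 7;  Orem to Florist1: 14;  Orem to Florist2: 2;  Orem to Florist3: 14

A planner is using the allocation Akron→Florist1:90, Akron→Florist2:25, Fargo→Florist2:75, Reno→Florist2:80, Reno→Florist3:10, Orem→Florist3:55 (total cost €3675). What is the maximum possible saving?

Current plan cost = 90·14 + 25·11 + 75·12 + 80·5 + 10·7 + 55·14 = €3675.
Optimal plan:
  Akron–Florist1: 80 × €14 = €1120
  Akron–Florist2: 35 × €11 = €385
  Fargo–Florist1: 10 × €11 = €110
  Fargo–Florist3: 65 × €4 = €260
  Reno–Florist2: 90 × €5 = €450
  Orem–Florist2: 55 × €2 = €110
Optimal cost = €2435.
Saving = 3675 − 2435 = €1240.

1240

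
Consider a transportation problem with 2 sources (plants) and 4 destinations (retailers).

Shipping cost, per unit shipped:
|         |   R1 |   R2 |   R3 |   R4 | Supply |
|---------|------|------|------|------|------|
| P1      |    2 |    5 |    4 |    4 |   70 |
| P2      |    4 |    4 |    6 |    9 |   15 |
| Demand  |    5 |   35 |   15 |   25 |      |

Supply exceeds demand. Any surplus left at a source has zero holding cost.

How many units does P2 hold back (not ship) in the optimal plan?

An optimal plan:
  P1->R1: 5 × 2 = 10
  P1->R2: 20 × 5 = 100
  P1->R3: 15 × 4 = 60
  P1->R4: 25 × 4 = 100
  P2->R2: 15 × 4 = 60
Total cost = 330.
P2 ships 15 of its 15, leaving 0.

0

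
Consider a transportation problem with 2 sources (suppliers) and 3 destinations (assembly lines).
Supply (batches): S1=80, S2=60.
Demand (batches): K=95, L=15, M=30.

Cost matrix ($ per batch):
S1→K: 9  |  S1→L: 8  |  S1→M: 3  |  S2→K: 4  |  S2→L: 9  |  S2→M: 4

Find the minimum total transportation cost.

765

One minimum-cost allocation:
  S1 to K: 35 × $9 = $315
  S1 to L: 15 × $8 = $120
  S1 to M: 30 × $3 = $90
  S2 to K: 60 × $4 = $240
Total = 315 + 120 + 90 + 240 = $765.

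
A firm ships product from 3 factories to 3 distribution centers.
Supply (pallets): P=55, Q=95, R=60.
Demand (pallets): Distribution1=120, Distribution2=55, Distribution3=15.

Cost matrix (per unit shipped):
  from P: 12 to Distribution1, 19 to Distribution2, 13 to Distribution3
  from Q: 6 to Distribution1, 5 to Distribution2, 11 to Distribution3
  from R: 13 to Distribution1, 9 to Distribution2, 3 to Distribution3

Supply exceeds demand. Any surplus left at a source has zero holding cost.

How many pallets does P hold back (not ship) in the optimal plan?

Minimum-cost shipments:
  P→Distribution1: 35 pallets
  Q→Distribution1: 85 pallets
  Q→Distribution2: 10 pallets
  R→Distribution2: 45 pallets
  R→Distribution3: 15 pallets
Total cost = 1430.
P ships 35 of its 55, leaving 20.

20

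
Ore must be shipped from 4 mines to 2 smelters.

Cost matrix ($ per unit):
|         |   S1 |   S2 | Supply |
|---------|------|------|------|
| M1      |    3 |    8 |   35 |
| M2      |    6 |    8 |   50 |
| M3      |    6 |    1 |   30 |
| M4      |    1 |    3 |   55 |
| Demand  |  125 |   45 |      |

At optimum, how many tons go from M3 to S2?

30

The minimum-cost plan:
  M1->S1: 35 tons
  M2->S1: 35 tons
  M2->S2: 15 tons
  M3->S2: 30 tons
  M4->S1: 55 tons
Total cost = $520.
So M3→S2 carries 30 tons.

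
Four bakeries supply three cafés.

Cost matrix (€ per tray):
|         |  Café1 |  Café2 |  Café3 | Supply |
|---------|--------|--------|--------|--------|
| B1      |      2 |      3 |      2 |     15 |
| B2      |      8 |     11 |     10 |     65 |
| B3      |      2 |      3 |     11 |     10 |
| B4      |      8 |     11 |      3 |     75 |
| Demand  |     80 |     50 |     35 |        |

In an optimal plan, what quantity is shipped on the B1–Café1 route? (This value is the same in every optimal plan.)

0

Optimal shipments:
  B1→Café2: 15 × €3 = €45
  B2→Café1: 40 × €8 = €320
  B2→Café2: 25 × €11 = €275
  B3→Café2: 10 × €3 = €30
  B4→Café1: 40 × €8 = €320
  B4→Café3: 35 × €3 = €105
Total cost = €1095.
The route B1→Café1 is not used.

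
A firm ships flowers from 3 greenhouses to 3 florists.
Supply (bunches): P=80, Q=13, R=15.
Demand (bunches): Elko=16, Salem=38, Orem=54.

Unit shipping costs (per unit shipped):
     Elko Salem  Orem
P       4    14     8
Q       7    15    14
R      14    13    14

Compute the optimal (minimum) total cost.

An optimal shipping plan:
  P to Elko: 16 × 4 = 64
  P to Salem: 10 × 14 = 140
  P to Orem: 54 × 8 = 432
  Q to Salem: 13 × 15 = 195
  R to Salem: 15 × 13 = 195
Total = 64 + 140 + 432 + 195 + 195 = 1026.

1026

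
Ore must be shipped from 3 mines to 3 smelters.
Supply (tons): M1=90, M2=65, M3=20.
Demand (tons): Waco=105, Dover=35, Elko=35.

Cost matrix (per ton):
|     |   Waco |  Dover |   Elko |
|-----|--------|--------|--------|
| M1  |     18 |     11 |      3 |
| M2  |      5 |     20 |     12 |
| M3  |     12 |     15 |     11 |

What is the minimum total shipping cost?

One minimum-cost allocation:
  M1->Waco: 20 tons
  M1->Dover: 35 tons
  M1->Elko: 35 tons
  M2->Waco: 65 tons
  M3->Waco: 20 tons
Total cost = 1415.

1415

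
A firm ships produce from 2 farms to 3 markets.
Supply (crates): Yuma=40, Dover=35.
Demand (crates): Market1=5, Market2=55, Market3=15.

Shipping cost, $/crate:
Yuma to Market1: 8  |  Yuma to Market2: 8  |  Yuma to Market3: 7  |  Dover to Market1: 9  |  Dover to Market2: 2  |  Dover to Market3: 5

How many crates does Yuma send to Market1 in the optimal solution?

Solving gives:
  Yuma–Market1: 5 × $8 = $40
  Yuma–Market2: 20 × $8 = $160
  Yuma–Market3: 15 × $7 = $105
  Dover–Market2: 35 × $2 = $70
Total cost = $375.
So Yuma→Market1 carries 5 crates.

5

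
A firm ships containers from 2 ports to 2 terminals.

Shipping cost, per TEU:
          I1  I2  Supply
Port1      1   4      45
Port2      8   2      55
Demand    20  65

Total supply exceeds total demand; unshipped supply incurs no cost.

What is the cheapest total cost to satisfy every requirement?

An optimal shipping plan:
  Port1->I1: 20 × 1 = 20
  Port1->I2: 10 × 4 = 40
  Port2->I2: 55 × 2 = 110
Total = 20 + 40 + 110 = 170.
(Supply check: Port1 ships 30; Port2 ships 55.)

170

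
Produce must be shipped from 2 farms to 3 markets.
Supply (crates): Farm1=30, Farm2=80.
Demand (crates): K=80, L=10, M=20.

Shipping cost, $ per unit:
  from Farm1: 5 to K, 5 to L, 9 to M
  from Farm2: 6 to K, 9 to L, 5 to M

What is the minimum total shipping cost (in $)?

610

One minimum-cost allocation:
  Farm1->K: 20 × $5 = $100
  Farm1->L: 10 × $5 = $50
  Farm2->K: 60 × $6 = $360
  Farm2->M: 20 × $5 = $100
Total = 100 + 50 + 360 + 100 = $610.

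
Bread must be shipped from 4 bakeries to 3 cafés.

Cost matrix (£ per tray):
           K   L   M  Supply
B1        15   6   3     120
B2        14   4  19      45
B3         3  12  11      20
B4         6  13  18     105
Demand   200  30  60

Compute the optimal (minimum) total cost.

2100

Optimal allocation:
  B1 to K: 60 × £15 = £900
  B1 to M: 60 × £3 = £180
  B2 to K: 15 × £14 = £210
  B2 to L: 30 × £4 = £120
  B3 to K: 20 × £3 = £60
  B4 to K: 105 × £6 = £630
Total = 900 + 180 + 210 + 120 + 60 + 630 = £2100.
(Supply check: B1 ships 120; B2 ships 45; B3 ships 20; B4 ships 105.)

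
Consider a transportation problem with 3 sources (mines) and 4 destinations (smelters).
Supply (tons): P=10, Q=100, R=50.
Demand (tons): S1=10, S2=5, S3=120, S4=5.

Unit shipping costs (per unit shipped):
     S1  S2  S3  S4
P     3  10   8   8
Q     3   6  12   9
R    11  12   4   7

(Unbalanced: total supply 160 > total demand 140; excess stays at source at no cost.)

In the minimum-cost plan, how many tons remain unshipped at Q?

20

An optimal plan:
  P→S3: 10 × 8 = 80
  Q→S1: 10 × 3 = 30
  Q→S2: 5 × 6 = 30
  Q→S3: 60 × 12 = 720
  Q→S4: 5 × 9 = 45
  R→S3: 50 × 4 = 200
Total cost = 1105.
Q ships 80 of its 100, leaving 20.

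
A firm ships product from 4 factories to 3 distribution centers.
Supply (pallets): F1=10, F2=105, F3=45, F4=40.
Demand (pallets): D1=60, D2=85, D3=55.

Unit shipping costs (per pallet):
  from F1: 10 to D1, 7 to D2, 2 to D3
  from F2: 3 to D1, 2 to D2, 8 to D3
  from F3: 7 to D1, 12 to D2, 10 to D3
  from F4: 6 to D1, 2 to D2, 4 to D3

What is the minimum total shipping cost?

One minimum-cost allocation:
  F1→D3: 10 × 2 = 20
  F2→D1: 20 × 3 = 60
  F2→D2: 85 × 2 = 170
  F3→D1: 40 × 7 = 280
  F3→D3: 5 × 10 = 50
  F4→D3: 40 × 4 = 160
Total = 20 + 60 + 170 + 280 + 50 + 160 = 740.

740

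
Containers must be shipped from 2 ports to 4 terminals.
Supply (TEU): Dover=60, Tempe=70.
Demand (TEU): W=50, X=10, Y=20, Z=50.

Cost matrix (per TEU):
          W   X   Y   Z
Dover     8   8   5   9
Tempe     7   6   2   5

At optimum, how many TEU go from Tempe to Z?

50

The minimum-cost plan:
  Dover to W: 50 × 8 = 400
  Dover to X: 10 × 8 = 80
  Tempe to Y: 20 × 2 = 40
  Tempe to Z: 50 × 5 = 250
Total cost = 770.
So Tempe→Z carries 50 TEU.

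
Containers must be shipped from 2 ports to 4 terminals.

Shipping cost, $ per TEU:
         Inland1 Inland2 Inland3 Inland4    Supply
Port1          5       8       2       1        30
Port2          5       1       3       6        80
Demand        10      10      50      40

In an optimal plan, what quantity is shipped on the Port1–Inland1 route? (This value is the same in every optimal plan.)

Solving gives:
  Port1–Inland4: 30 × $1 = $30
  Port2–Inland1: 10 × $5 = $50
  Port2–Inland2: 10 × $1 = $10
  Port2–Inland3: 50 × $3 = $150
  Port2–Inland4: 10 × $6 = $60
Total cost = $300.
The route Port1→Inland1 is not used.

0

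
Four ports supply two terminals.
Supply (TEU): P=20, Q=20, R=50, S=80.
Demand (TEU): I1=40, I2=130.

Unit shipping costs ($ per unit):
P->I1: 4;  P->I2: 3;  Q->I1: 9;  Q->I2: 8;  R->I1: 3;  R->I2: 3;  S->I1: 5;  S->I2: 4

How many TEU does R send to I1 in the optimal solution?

40

Solving gives:
  P->I2: 20 TEU
  Q->I2: 20 TEU
  R->I1: 40 TEU
  R->I2: 10 TEU
  S->I2: 80 TEU
Total cost = $690.
So R→I1 carries 40 TEU.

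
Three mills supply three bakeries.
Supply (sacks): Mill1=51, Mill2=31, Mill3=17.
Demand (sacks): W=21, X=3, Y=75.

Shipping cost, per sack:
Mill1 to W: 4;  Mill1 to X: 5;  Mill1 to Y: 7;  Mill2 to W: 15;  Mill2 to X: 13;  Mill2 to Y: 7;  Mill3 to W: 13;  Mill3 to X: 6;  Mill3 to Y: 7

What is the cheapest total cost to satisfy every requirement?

An optimal shipping plan:
  Mill1 to W: 21 × 4 = 84
  Mill1 to X: 3 × 5 = 15
  Mill1 to Y: 27 × 7 = 189
  Mill2 to Y: 31 × 7 = 217
  Mill3 to Y: 17 × 7 = 119
Total = 84 + 15 + 189 + 217 + 119 = 624.

624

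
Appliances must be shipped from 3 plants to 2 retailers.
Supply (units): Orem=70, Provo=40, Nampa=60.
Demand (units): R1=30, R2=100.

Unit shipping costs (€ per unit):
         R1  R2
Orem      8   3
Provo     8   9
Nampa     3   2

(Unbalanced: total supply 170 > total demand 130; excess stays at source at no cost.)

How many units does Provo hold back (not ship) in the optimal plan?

40

An optimal plan:
  Orem to R2: 70 × €3 = €210
  Nampa to R1: 30 × €3 = €90
  Nampa to R2: 30 × €2 = €60
Total cost = €360.
Provo ships 0 of its 40, leaving 40.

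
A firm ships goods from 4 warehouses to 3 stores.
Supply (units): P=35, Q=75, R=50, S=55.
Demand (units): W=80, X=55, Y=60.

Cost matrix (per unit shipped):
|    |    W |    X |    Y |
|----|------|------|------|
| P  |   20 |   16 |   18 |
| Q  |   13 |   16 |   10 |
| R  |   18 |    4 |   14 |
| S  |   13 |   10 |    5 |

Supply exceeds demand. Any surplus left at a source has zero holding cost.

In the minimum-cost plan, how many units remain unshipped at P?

20

Minimum-cost shipments:
  P–W: 10 × 20 = 200
  P–X: 5 × 16 = 80
  Q–W: 70 × 13 = 910
  Q–Y: 5 × 10 = 50
  R–X: 50 × 4 = 200
  S–Y: 55 × 5 = 275
Total cost = 1715.
P ships 15 of its 35, leaving 20.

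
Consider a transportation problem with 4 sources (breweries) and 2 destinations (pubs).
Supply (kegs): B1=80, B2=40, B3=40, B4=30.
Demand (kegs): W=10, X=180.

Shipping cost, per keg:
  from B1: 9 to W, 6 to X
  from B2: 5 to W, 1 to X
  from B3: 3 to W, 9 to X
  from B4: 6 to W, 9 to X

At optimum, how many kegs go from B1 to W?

0

The minimum-cost plan:
  B1->X: 80 kegs
  B2->X: 40 kegs
  B3->W: 10 kegs
  B3->X: 30 kegs
  B4->X: 30 kegs
Total cost = 1090.
The route B1→W is not used.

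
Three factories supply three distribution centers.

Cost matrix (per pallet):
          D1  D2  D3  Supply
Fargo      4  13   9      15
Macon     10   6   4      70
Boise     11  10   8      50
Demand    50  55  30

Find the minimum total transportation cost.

Optimal allocation:
  Fargo to D1: 15 pallets
  Macon to D2: 40 pallets
  Macon to D3: 30 pallets
  Boise to D1: 35 pallets
  Boise to D2: 15 pallets
Total cost = 955.

955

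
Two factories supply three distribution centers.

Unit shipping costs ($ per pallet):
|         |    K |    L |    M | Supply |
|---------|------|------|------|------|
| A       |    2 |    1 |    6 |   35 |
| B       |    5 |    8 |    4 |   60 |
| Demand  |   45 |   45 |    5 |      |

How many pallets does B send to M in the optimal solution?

Solving gives:
  A->L: 35 × $1 = $35
  B->K: 45 × $5 = $225
  B->L: 10 × $8 = $80
  B->M: 5 × $4 = $20
Total cost = $360.
So B→M carries 5 pallets.

5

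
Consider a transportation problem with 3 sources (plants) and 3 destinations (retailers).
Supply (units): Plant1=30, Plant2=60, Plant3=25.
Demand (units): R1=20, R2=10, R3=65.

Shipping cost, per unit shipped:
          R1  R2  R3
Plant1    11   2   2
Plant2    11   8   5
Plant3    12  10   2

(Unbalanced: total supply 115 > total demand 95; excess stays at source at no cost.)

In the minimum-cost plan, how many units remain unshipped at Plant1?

0

An optimal plan:
  Plant1→R2: 10 × 2 = 20
  Plant1→R3: 20 × 2 = 40
  Plant2→R1: 20 × 11 = 220
  Plant2→R3: 20 × 5 = 100
  Plant3→R3: 25 × 2 = 50
Total cost = 430.
Plant1 ships 30 of its 30, leaving 0.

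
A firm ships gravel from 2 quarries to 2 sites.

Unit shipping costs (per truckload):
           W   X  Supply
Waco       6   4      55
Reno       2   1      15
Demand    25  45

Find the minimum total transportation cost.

One minimum-cost allocation:
  Waco→W: 10 × 6 = 60
  Waco→X: 45 × 4 = 180
  Reno→W: 15 × 2 = 30
Total = 60 + 180 + 30 = 270.

270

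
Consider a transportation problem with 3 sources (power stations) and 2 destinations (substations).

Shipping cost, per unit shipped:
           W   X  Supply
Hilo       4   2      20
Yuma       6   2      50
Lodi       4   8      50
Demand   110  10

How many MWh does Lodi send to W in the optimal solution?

Solving gives:
  Hilo→W: 20 MWh
  Yuma→W: 40 MWh
  Yuma→X: 10 MWh
  Lodi→W: 50 MWh
Total cost = 540.
So Lodi→W carries 50 MWh.

50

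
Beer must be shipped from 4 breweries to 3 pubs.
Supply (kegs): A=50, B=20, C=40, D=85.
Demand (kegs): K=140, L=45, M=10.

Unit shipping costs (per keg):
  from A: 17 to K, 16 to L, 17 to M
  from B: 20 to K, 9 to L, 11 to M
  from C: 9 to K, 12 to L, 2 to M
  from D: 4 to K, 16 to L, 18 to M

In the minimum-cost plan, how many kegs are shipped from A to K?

Optimal shipments:
  A–K: 25 × 17 = 425
  A–L: 25 × 16 = 400
  B–L: 20 × 9 = 180
  C–K: 30 × 9 = 270
  C–M: 10 × 2 = 20
  D–K: 85 × 4 = 340
Total cost = 1635.
So A→K carries 25 kegs.

25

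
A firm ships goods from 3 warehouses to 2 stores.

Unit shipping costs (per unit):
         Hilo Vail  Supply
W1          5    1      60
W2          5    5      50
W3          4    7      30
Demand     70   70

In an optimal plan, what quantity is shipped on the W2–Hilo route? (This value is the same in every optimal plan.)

The minimum-cost plan:
  W1 to Vail: 60 × 1 = 60
  W2 to Hilo: 40 × 5 = 200
  W2 to Vail: 10 × 5 = 50
  W3 to Hilo: 30 × 4 = 120
Total cost = 430.
So W2→Hilo carries 40 units.

40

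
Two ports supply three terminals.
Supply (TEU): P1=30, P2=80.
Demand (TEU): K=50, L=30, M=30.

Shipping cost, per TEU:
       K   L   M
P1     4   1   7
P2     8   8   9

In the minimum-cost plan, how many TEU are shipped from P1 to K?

0

The minimum-cost plan:
  P1->L: 30 × 1 = 30
  P2->K: 50 × 8 = 400
  P2->M: 30 × 9 = 270
Total cost = 700.
The route P1→K is not used.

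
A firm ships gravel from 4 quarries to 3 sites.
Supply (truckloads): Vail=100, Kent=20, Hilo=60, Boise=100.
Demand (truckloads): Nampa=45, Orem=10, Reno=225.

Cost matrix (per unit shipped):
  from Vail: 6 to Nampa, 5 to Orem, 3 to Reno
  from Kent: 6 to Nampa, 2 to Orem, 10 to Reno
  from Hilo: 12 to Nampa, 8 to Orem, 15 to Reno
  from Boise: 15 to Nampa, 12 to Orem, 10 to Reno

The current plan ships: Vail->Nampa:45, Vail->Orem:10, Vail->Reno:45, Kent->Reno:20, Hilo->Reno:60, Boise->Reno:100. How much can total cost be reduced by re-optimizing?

380

Current plan cost = 45·6 + 10·5 + 45·3 + 20·10 + 60·15 + 100·10 = 2555.
Optimal plan:
  Vail->Reno: 100 × 3 = 300
  Kent->Nampa: 10 × 6 = 60
  Kent->Orem: 10 × 2 = 20
  Hilo->Nampa: 35 × 12 = 420
  Hilo->Reno: 25 × 15 = 375
  Boise->Reno: 100 × 10 = 1000
Optimal cost = 2175.
Saving = 2555 − 2175 = 380.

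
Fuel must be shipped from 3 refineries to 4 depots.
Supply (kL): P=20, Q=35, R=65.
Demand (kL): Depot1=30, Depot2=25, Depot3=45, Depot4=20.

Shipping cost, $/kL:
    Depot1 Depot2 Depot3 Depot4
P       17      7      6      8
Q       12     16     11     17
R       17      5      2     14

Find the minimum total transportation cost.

One minimum-cost allocation:
  P–Depot4: 20 × $8 = $160
  Q–Depot1: 30 × $12 = $360
  Q–Depot3: 5 × $11 = $55
  R–Depot2: 25 × $5 = $125
  R–Depot3: 40 × $2 = $80
Total = 160 + 360 + 55 + 125 + 80 = $780.
(Supply check: P ships 20; Q ships 35; R ships 65.)

780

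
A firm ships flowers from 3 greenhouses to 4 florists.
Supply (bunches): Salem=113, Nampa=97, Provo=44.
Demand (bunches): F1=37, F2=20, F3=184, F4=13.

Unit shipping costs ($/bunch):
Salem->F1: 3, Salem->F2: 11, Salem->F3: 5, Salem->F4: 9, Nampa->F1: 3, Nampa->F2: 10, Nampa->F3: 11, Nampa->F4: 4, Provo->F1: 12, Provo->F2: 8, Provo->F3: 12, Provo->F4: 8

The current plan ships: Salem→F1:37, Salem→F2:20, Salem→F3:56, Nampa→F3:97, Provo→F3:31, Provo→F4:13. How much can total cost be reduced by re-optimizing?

Current plan cost = 37·3 + 20·11 + 56·5 + 97·11 + 31·12 + 13·8 = $2154.
Optimal plan:
  Salem→F3: 113 × $5 = $565
  Nampa→F1: 37 × $3 = $111
  Nampa→F3: 47 × $11 = $517
  Nampa→F4: 13 × $4 = $52
  Provo→F2: 20 × $8 = $160
  Provo→F3: 24 × $12 = $288
Optimal cost = $1693.
Saving = 2154 − 1693 = $461.

461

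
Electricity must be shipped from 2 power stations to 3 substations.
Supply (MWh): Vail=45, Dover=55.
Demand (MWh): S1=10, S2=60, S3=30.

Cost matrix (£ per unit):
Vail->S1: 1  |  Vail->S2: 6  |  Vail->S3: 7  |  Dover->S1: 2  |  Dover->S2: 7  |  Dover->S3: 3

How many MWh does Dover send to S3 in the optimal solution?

Optimal shipments:
  Vail–S1: 10 × £1 = £10
  Vail–S2: 35 × £6 = £210
  Dover–S2: 25 × £7 = £175
  Dover–S3: 30 × £3 = £90
Total cost = £485.
So Dover→S3 carries 30 MWh.

30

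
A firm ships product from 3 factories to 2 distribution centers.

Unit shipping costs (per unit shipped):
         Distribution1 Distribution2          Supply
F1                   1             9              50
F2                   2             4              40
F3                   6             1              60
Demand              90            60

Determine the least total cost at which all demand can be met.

One minimum-cost allocation:
  F1–Distribution1: 50 × 1 = 50
  F2–Distribution1: 40 × 2 = 80
  F3–Distribution2: 60 × 1 = 60
Total = 50 + 80 + 60 = 190.

190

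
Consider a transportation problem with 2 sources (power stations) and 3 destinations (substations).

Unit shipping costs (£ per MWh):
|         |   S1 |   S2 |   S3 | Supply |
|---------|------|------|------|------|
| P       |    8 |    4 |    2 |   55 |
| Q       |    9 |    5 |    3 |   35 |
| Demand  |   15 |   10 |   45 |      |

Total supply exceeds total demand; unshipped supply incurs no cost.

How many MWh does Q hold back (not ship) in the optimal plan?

An optimal plan:
  P to S1: 15 × £8 = £120
  P to S2: 10 × £4 = £40
  P to S3: 30 × £2 = £60
  Q to S3: 15 × £3 = £45
Total cost = £265.
Q ships 15 of its 35, leaving 20.

20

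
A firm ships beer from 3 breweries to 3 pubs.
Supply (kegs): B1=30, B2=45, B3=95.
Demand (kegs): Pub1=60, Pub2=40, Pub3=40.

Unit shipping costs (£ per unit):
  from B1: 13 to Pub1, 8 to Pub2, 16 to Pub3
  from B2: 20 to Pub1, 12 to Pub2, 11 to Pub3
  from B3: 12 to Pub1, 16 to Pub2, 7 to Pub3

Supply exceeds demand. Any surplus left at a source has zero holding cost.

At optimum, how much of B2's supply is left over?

Minimum-cost shipments:
  B1–Pub2: 30 kegs
  B2–Pub2: 10 kegs
  B2–Pub3: 5 kegs
  B3–Pub1: 60 kegs
  B3–Pub3: 35 kegs
Total cost = £1380.
B2 ships 15 of its 45, leaving 30.

30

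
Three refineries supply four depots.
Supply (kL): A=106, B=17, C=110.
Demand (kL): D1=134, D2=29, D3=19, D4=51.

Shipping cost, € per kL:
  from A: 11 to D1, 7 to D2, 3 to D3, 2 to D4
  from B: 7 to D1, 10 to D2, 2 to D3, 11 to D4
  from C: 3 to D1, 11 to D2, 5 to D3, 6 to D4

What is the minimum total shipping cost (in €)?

Optimal allocation:
  A–D1: 7 × €11 = €77
  A–D2: 29 × €7 = €203
  A–D3: 19 × €3 = €57
  A–D4: 51 × €2 = €102
  B–D1: 17 × €7 = €119
  C–D1: 110 × €3 = €330
Total = 77 + 203 + 57 + 102 + 119 + 330 = €888.

888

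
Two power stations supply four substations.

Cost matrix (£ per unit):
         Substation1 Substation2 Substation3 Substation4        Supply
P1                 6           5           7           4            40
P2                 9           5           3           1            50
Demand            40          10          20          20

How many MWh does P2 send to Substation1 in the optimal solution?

Solving gives:
  P1->Substation1: 40 × £6 = £240
  P2->Substation2: 10 × £5 = £50
  P2->Substation3: 20 × £3 = £60
  P2->Substation4: 20 × £1 = £20
Total cost = £370.
The route P2→Substation1 is not used.

0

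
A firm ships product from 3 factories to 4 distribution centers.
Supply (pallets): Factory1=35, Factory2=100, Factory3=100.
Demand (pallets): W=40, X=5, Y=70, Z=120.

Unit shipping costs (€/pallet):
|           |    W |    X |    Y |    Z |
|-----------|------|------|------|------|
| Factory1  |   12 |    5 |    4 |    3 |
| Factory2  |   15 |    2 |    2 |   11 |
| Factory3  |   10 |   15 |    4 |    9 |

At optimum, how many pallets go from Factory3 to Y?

Solving gives:
  Factory1 to Z: 35 × €3 = €105
  Factory2 to X: 5 × €2 = €10
  Factory2 to Y: 70 × €2 = €140
  Factory2 to Z: 25 × €11 = €275
  Factory3 to W: 40 × €10 = €400
  Factory3 to Z: 60 × €9 = €540
Total cost = €1470.
The route Factory3→Y is not used.

0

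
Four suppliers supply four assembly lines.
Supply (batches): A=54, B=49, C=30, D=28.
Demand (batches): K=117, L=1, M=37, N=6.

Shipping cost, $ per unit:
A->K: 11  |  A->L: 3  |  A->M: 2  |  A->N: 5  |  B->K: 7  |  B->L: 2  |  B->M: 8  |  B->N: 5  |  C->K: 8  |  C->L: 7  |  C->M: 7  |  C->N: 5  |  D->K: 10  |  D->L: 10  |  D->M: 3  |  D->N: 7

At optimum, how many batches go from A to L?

1

The minimum-cost plan:
  A to K: 10 × $11 = $110
  A to L: 1 × $3 = $3
  A to M: 37 × $2 = $74
  A to N: 6 × $5 = $30
  B to K: 49 × $7 = $343
  C to K: 30 × $8 = $240
  D to K: 28 × $10 = $280
Total cost = $1080.
So A→L carries 1 batches.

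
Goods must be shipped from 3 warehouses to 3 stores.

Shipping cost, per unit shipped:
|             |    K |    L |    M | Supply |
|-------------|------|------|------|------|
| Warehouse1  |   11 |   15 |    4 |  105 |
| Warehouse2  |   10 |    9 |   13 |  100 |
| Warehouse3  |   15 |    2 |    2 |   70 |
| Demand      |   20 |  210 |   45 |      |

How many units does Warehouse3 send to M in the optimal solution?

The minimum-cost plan:
  Warehouse1->K: 20 × 11 = 220
  Warehouse1->L: 40 × 15 = 600
  Warehouse1->M: 45 × 4 = 180
  Warehouse2->L: 100 × 9 = 900
  Warehouse3->L: 70 × 2 = 140
Total cost = 2040.
The route Warehouse3→M is not used.

0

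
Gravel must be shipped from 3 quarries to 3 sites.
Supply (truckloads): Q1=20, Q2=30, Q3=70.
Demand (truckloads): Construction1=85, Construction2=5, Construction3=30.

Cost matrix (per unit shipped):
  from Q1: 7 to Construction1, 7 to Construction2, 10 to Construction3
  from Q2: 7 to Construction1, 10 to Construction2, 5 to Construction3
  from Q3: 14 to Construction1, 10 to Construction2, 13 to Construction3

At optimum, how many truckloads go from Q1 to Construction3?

Optimal shipments:
  Q1->Construction1: 20 × 7 = 140
  Q2->Construction3: 30 × 5 = 150
  Q3->Construction1: 65 × 14 = 910
  Q3->Construction2: 5 × 10 = 50
Total cost = 1250.
The route Q1→Construction3 is not used.

0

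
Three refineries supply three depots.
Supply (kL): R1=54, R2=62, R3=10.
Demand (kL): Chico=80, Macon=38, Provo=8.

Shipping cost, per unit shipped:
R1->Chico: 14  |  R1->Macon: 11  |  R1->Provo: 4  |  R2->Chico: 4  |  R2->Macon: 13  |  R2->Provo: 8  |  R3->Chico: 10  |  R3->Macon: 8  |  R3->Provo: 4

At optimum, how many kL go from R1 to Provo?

Solving gives:
  R1->Chico: 8 kL
  R1->Macon: 38 kL
  R1->Provo: 8 kL
  R2->Chico: 62 kL
  R3->Chico: 10 kL
Total cost = 910.
So R1→Provo carries 8 kL.

8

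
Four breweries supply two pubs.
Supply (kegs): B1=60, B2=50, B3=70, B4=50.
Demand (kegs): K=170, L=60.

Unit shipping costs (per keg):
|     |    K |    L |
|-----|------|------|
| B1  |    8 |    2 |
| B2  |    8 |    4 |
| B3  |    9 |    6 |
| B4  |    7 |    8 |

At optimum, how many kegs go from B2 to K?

Solving gives:
  B1–L: 60 × 2 = 120
  B2–K: 50 × 8 = 400
  B3–K: 70 × 9 = 630
  B4–K: 50 × 7 = 350
Total cost = 1500.
So B2→K carries 50 kegs.

50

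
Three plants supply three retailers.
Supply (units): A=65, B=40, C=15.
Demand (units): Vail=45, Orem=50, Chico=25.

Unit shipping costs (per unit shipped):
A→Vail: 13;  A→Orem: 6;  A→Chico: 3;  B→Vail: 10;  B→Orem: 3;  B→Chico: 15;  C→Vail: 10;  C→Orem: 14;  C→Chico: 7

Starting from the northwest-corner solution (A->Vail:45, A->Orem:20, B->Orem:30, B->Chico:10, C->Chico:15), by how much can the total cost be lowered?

255

Current plan cost = 45·13 + 20·6 + 30·3 + 10·15 + 15·7 = 1050.
Optimal plan:
  A–Orem: 40 × 6 = 240
  A–Chico: 25 × 3 = 75
  B–Vail: 30 × 10 = 300
  B–Orem: 10 × 3 = 30
  C–Vail: 15 × 10 = 150
Optimal cost = 795.
Saving = 1050 − 795 = 255.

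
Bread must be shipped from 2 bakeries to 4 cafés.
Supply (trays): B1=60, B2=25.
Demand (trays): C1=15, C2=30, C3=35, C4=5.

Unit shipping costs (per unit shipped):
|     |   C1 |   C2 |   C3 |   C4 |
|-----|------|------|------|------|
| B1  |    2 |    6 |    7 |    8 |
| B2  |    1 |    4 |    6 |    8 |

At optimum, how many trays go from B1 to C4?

Optimal shipments:
  B1–C1: 15 × 2 = 30
  B1–C2: 5 × 6 = 30
  B1–C3: 35 × 7 = 245
  B1–C4: 5 × 8 = 40
  B2–C2: 25 × 4 = 100
Total cost = 445.
So B1→C4 carries 5 trays.

5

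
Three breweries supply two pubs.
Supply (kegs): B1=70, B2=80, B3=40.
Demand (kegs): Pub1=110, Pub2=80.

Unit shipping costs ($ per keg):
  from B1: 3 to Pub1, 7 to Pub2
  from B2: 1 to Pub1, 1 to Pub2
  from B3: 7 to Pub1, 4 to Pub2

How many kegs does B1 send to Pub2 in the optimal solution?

0

The minimum-cost plan:
  B1 to Pub1: 70 kegs
  B2 to Pub1: 40 kegs
  B2 to Pub2: 40 kegs
  B3 to Pub2: 40 kegs
Total cost = $450.
The route B1→Pub2 is not used.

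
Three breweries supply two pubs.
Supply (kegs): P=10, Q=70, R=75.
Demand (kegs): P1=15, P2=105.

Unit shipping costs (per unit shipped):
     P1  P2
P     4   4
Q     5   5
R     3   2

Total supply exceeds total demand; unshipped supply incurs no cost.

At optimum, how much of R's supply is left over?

Minimum-cost shipments:
  P→P2: 10 × 4 = 40
  Q→P1: 15 × 5 = 75
  Q→P2: 20 × 5 = 100
  R→P2: 75 × 2 = 150
Total cost = 365.
R ships 75 of its 75, leaving 0.

0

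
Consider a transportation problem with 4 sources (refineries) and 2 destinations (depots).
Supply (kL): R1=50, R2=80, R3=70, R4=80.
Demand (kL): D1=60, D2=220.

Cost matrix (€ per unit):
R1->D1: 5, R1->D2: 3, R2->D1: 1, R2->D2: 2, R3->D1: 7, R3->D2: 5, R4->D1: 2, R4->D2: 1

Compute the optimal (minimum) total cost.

One minimum-cost allocation:
  R1–D2: 50 × €3 = €150
  R2–D1: 60 × €1 = €60
  R2–D2: 20 × €2 = €40
  R3–D2: 70 × €5 = €350
  R4–D2: 80 × €1 = €80
Total = 150 + 60 + 40 + 350 + 80 = €680.

680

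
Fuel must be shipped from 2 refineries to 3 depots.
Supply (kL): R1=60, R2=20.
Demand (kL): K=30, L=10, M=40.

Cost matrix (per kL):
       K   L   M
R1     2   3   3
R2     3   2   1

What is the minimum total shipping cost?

An optimal shipping plan:
  R1 to K: 30 kL
  R1 to L: 10 kL
  R1 to M: 20 kL
  R2 to M: 20 kL
Total cost = 170.

170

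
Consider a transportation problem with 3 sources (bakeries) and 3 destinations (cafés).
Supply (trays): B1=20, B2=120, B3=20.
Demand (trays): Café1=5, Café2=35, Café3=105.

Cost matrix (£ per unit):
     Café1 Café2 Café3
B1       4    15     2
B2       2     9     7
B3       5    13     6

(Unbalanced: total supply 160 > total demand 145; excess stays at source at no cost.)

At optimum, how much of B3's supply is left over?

0

An optimal plan:
  B1 to Café3: 20 × £2 = £40
  B2 to Café1: 5 × £2 = £10
  B2 to Café2: 35 × £9 = £315
  B2 to Café3: 65 × £7 = £455
  B3 to Café3: 20 × £6 = £120
Total cost = £940.
B3 ships 20 of its 20, leaving 0.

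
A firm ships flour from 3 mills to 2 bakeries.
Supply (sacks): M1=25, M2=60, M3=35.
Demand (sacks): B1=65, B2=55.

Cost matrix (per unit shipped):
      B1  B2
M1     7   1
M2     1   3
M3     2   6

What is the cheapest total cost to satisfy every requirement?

215

A cheapest plan:
  M1→B2: 25 sacks
  M2→B1: 30 sacks
  M2→B2: 30 sacks
  M3→B1: 35 sacks
Total cost = 215.
(Supply check: M1 ships 25; M2 ships 60; M3 ships 35.)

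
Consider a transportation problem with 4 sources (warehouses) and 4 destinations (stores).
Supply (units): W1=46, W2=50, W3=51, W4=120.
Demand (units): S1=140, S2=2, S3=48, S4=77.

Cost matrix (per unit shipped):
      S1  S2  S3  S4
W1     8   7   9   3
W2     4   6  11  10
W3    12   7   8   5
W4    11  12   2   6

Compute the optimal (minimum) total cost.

An optimal shipping plan:
  W1–S1: 46 × 8 = 368
  W2–S1: 50 × 4 = 200
  W3–S2: 2 × 7 = 14
  W3–S4: 49 × 5 = 245
  W4–S1: 44 × 11 = 484
  W4–S3: 48 × 2 = 96
  W4–S4: 28 × 6 = 168
Total = 368 + 200 + 14 + 245 + 484 + 96 + 168 = 1575.
(Supply check: W1 ships 46; W2 ships 50; W3 ships 51; W4 ships 120.)

1575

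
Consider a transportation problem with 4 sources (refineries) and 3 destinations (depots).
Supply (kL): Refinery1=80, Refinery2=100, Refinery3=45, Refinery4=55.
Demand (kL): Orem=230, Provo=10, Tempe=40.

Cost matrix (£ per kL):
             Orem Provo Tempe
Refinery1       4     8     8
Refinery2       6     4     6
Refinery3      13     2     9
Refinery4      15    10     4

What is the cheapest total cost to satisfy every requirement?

1780

One minimum-cost allocation:
  Refinery1–Orem: 80 × £4 = £320
  Refinery2–Orem: 100 × £6 = £600
  Refinery3–Orem: 35 × £13 = £455
  Refinery3–Provo: 10 × £2 = £20
  Refinery4–Orem: 15 × £15 = £225
  Refinery4–Tempe: 40 × £4 = £160
Total = 320 + 600 + 455 + 20 + 225 + 160 = £1780.
(Supply check: Refinery1 ships 80; Refinery2 ships 100; Refinery3 ships 45; Refinery4 ships 55.)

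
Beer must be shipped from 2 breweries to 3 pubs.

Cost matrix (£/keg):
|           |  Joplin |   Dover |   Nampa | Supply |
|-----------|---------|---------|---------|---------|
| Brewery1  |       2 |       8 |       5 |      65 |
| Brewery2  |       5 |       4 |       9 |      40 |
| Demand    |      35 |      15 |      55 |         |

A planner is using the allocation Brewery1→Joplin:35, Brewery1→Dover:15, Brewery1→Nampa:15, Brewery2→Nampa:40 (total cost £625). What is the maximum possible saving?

Current plan cost = 35·2 + 15·8 + 15·5 + 40·9 = £625.
Optimal plan:
  Brewery1 to Joplin: 10 × £2 = £20
  Brewery1 to Nampa: 55 × £5 = £275
  Brewery2 to Joplin: 25 × £5 = £125
  Brewery2 to Dover: 15 × £4 = £60
Optimal cost = £480.
Saving = 625 − 480 = £145.

145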